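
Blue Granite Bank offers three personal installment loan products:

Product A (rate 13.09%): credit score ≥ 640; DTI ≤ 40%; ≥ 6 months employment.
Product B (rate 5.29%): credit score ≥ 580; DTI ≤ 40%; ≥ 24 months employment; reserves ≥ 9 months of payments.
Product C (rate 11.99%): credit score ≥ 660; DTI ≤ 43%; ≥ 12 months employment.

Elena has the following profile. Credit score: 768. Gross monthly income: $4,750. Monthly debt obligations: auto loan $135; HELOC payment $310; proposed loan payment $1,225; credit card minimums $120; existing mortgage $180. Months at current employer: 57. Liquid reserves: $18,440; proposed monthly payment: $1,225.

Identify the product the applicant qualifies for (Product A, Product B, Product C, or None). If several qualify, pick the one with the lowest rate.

Product C

Total debts = (135 + 310 + 1,225 + 120 + 180) = 1,970; DTI = 1,970/4,750 = 41.5%.
Reserves = 18,440/1,225 = 15.1 months.
Product A: score 768 ≥ 640; DTI 41.5% > 40%; employment 57 ≥ 6 mo → does not qualify.
Product B: score 768 ≥ 580; DTI 41.5% > 40%; employment 57 ≥ 24 mo; reserves 15.1 ≥ 9 mo → does not qualify.
Product C: score 768 ≥ 660; DTI 41.5% ≤ 43%; employment 57 ≥ 12 mo → qualifies.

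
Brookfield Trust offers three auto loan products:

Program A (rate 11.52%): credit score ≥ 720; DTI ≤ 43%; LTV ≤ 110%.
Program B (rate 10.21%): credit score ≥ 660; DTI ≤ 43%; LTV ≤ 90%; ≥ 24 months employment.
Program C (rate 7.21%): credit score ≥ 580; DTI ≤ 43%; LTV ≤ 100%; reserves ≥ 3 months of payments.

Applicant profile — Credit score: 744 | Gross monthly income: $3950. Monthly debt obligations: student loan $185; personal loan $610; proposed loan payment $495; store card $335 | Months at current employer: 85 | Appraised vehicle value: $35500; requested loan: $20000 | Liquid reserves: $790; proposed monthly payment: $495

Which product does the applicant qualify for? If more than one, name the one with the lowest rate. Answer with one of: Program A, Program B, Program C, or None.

Total debts = (185 + 610 + 495 + 335) = 1,625; DTI = 1,625/3,950 = 41.1%.
LTV = 20,000/35,500 = 56.3%.
Reserves = 790/495 = 1.6 months.
Program A: score 744 ≥ 720; DTI 41.1% ≤ 43%; LTV 56.3% ≤ 110% → qualifies.
Program B: score 744 ≥ 660; DTI 41.1% ≤ 43%; LTV 56.3% ≤ 90%; employment 85 ≥ 24 mo → qualifies.
Program C: score 744 ≥ 580; DTI 41.1% ≤ 43%; LTV 56.3% ≤ 100%; reserves 1.6 < 3 mo → does not qualify.
Qualifying: Program A, Program B. Lowest rate is 10.21% → Program B.

Program B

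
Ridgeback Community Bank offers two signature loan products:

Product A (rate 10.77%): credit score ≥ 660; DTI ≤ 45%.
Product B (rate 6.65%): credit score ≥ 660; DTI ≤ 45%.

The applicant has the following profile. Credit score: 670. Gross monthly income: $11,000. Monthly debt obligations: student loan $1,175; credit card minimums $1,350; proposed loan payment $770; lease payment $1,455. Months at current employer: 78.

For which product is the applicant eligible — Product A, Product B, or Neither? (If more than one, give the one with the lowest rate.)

Product B

Total debts = (1,175 + 1,350 + 770 + 1,455) = 4,750; DTI = 4,750/11,000 = 43.2%.
Product A: score 670 ≥ 660; DTI 43.2% ≤ 45% → qualifies.
Product B: score 670 ≥ 660; DTI 43.2% ≤ 45% → qualifies.
Qualifying: Product A, Product B. Lowest rate is 6.65% → Product B.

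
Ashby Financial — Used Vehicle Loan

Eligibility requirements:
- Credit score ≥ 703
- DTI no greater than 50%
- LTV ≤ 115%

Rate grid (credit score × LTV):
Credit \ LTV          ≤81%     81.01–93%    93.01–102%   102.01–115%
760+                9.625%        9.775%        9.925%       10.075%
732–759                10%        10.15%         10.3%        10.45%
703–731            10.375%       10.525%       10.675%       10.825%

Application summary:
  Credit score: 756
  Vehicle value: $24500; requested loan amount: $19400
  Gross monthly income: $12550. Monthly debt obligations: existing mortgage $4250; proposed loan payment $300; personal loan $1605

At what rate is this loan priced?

Credit score 756 ≥ 703; Total monthly debts = (4,250 + 300 + 1,605) = 6,155. DTI = 6,155/12,550 = 49% ≤ 50%
Loan-to-value = 19,400/24,500 = 79.2% — pass (115% max)
Row: 756 falls in 732–759. Column: 79.2% falls in ≤81%. Rate = 10%.

10%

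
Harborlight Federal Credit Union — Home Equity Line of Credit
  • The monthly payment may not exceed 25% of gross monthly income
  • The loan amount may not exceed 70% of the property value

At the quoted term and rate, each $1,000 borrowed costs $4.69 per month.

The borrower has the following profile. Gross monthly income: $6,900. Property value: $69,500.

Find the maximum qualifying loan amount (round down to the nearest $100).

$48,600

Payment cap: 25% × $6,900 = $1,725/month.
At $4.69 per $1,000, that supports 1,725/4.69 × 1,000 ≈ $367,803 → $367,800.
LTV cap: 70% × $69,500 = $48,650 → $48,600.
Binding constraint: loan-to-value.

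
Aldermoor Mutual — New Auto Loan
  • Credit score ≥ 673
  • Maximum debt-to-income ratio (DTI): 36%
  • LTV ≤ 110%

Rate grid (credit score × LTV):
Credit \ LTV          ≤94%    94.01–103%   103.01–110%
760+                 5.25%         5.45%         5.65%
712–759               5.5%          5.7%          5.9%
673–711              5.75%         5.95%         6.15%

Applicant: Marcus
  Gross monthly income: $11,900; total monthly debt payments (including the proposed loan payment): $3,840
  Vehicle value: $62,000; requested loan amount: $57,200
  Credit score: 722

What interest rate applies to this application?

Credit score 722 ≥ 673; Debt-to-income = 3,840/11,900 = 32.3% — meets 36% limit
LTV = 57,200/62,000 = 92.3% ≤ 110%
Score 722 is in the 712–759 band; LTV 92.3% is in the ≤94% band → 5.5%.

5.5%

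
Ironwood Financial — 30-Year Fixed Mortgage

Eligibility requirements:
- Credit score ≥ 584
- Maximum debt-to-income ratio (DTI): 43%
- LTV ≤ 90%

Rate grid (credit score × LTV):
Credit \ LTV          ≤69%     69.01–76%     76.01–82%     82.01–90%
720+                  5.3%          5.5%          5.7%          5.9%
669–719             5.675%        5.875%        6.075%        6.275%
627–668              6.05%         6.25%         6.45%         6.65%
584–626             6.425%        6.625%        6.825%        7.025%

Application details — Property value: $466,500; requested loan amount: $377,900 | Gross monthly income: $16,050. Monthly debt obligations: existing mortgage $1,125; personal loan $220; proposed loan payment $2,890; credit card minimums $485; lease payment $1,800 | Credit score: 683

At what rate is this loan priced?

6.075%

Credit score 683 ≥ 584; Total monthly debts = (1,125 + 220 + 2,890 + 485 + 1,800) = 6,520. DTI: 6,520 ÷ 16,050 = 40.6%, within the 43% cap
LTV = 377,900/466,500 = 81% ≤ 90%
Score 683 is in the 669–719 band; LTV 81% is in the 76.01–82% band → 6.075%.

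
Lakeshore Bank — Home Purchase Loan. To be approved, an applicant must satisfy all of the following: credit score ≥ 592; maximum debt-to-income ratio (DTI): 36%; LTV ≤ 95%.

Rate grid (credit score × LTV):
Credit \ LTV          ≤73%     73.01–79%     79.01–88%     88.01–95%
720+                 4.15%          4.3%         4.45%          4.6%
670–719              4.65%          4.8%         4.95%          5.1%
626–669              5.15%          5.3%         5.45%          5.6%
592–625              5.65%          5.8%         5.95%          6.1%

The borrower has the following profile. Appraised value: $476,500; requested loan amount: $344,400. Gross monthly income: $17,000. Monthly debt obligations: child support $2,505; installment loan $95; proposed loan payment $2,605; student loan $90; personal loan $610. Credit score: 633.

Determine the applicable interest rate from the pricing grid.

5.15%

Credit score 633 ≥ 592; Total monthly debts = (2,505 + 95 + 2,605 + 90 + 610) = 5,905. DTI = 5,905/17,000 = 34.7% ≤ 36%
Loan-to-value = 344,400/476,500 = 72.3% — pass (95% max)
Credit 633 → row 626–669; LTV 72.3% → column ≤73%. Grid cell → 5.15%.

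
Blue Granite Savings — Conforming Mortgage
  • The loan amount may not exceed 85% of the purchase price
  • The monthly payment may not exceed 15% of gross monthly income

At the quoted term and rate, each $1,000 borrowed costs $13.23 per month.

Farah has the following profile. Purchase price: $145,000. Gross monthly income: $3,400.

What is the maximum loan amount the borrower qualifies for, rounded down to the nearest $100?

Payment cap: 15% × $3,400 = $510/month.
At $13.23 per $1,000, that supports 510/13.23 × 1,000 ≈ $38,548 → $38,500.
LTV cap: 85% × $145,000 = $123,250 → $123,200.
Binding constraint: payment-to-income.

$38,500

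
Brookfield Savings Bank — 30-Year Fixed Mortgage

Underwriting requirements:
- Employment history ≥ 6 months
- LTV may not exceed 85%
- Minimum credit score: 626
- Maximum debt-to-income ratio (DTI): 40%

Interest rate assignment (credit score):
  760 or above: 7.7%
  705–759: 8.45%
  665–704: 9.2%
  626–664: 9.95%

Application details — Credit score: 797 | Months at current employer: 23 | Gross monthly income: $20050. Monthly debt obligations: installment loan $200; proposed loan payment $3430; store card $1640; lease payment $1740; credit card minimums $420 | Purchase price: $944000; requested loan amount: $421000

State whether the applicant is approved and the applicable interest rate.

Credit score 797 ≥ 626 (meets minimum)
LTV: 421,000 ÷ 944,000 = 44.6%, within 85% cap
Total monthly debts = (200 + 3,430 + 1,640 + 1,740 + 420) = 7,430. DTI: 7,430 ÷ 20,050 = 37.1%, within the 40% cap
Employment 23 ≥ 6 months
All requirements met. Score 797 falls in the 760 or above tier → 7.7%.

Approved at 7.7%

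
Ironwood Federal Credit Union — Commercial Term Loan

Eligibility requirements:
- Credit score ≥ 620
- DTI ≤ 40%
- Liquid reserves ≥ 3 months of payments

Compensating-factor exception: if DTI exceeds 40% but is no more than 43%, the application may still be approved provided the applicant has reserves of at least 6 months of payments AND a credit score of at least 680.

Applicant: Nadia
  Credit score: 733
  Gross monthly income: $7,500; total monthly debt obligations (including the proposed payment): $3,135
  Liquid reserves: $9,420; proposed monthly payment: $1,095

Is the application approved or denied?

Credit score 733 ≥ 620 (meets base)
DTI: 3,135 ÷ 7,500 = 41.8%, over the 40% base limit.
Reserves: 9,420 ÷ 1,095 = 8.6 months (meets 3-month minimum)
DTI 41.8% is within the 40%–43% exception band; checking compensating factors.
Reserves 8.6 ≥ 6 months; credit score 733 ≥ 680.
Both override conditions satisfied; DTI exception granted.

Approved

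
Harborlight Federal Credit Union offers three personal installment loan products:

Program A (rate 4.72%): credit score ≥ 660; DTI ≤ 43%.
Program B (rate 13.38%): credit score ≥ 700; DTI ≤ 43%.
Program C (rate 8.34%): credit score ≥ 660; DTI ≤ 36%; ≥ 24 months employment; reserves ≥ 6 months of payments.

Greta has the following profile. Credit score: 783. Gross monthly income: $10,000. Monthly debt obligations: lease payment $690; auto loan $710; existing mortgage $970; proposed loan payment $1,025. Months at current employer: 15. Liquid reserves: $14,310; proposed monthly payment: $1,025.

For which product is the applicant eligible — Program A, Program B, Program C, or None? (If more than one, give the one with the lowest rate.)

Total debts = (690 + 710 + 970 + 1,025) = 3,395; DTI = 3,395/10,000 = 34%.
Reserves = 14,310/1,025 = 14.0 months.
Program A: score 783 ≥ 660; DTI 34% ≤ 43% → qualifies.
Program B: score 783 ≥ 700; DTI 34% ≤ 43% → qualifies.
Program C: score 783 ≥ 660; DTI 34% ≤ 36%; employment 15 < 24 mo; reserves 14.0 ≥ 6 mo → does not qualify.
Qualifying: Program A, Program B. Lowest rate is 4.72% → Program A.

Program A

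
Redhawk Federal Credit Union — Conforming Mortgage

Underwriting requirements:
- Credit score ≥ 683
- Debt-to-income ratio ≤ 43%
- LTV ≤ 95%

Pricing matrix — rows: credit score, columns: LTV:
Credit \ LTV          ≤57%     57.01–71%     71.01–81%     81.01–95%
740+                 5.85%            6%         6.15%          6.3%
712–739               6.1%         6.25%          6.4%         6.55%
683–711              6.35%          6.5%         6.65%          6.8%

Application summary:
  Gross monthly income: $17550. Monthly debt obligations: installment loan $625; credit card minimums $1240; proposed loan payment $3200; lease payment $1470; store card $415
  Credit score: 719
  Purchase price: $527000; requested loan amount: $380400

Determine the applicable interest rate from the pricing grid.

Credit score 719 ≥ 683; Total monthly debts = (625 + 1,240 + 3,200 + 1,470 + 415) = 6,950. Debt-to-income = 6,950/17,550 = 39.6% — meets 43% limit
LTV = 380,400/527,000 = 72.2% ≤ 95%
Row: 719 falls in 712–739. Column: 72.2% falls in 71.01–81%. Rate = 6.4%.

6.4%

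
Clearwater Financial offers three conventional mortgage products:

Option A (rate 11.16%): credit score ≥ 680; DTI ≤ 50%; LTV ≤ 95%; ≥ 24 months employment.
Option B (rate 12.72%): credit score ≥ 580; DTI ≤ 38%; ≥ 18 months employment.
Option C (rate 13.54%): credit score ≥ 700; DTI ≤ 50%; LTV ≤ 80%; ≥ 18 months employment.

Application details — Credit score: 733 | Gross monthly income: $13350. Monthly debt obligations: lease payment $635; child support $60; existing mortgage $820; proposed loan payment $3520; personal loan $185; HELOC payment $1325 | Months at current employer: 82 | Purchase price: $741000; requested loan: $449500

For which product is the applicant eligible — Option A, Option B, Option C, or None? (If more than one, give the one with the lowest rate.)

Total debts = (635 + 60 + 820 + 3,520 + 185 + 1,325) = 6,545; DTI = 6,545/13,350 = 49%.
LTV = 449,500/741,000 = 60.7%.
Option A: score 733 ≥ 680; DTI 49% ≤ 50%; LTV 60.7% ≤ 95%; employment 82 ≥ 24 mo → qualifies.
Option B: score 733 ≥ 580; DTI 49% > 38%; employment 82 ≥ 18 mo → does not qualify.
Option C: score 733 ≥ 700; DTI 49% ≤ 50%; LTV 60.7% ≤ 80%; employment 82 ≥ 18 mo → qualifies.
Qualifying: Option A, Option C. Lowest rate is 11.16% → Option A.

Option A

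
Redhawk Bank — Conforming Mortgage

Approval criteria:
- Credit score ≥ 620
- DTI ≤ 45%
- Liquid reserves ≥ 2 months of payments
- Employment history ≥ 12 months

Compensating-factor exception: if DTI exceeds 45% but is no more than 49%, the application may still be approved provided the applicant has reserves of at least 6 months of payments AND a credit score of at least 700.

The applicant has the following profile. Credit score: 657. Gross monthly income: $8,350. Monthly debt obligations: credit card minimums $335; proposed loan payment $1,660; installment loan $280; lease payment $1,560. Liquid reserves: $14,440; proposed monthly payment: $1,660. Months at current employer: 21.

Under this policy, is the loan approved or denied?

Credit score 657 ≥ 620 (meets base)
Total debts = (335 + 1,660 + 280 + 1,560) = 3,835. DTI = 3,835/8,350 = 45.9% > 45% — standard DTI limit exceeded.
Reserves = 14,440/1,660 = 8.7 months ≥ 2
Employment 21 ≥ 12 months
45.9% falls in the override range (45%–49%), so the compensating-factor test applies.
Override check — reserves: 8.7 mo (ok); score: 657 (below 700).
Override conditions not both satisfied; exception does not apply.

Denied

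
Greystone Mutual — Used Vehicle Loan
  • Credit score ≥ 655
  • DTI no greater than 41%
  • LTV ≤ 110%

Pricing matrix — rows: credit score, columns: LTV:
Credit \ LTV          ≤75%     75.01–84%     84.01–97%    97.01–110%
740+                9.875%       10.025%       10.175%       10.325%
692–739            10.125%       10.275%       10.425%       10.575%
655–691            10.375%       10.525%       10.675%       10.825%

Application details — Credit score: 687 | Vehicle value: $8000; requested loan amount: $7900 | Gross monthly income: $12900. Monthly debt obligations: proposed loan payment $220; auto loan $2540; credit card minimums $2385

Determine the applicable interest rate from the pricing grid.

Credit score 687 ≥ 655; Total monthly debts = (220 + 2,540 + 2,385) = 5,145. Debt-to-income = 5,145/12,900 = 39.9% — meets 41% limit
LTV: 7,900 ÷ 8,000 = 98.8%, within 110% cap
Credit 687 → row 655–691; LTV 98.8% → column 97.01–110%. Grid cell → 10.825%.

10.825%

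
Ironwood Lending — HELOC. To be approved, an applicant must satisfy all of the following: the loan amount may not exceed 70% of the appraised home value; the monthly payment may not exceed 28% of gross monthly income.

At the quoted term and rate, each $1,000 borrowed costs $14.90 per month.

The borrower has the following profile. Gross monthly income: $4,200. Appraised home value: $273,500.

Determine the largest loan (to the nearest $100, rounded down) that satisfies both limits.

Payment cap: 28% × $4,200 = $1,176/month.
At $14.90 per $1,000, that supports 1,176/14.90 × 1,000 ≈ $78,926 → $78,900.
LTV cap: 70% × $273,500 = $191,450 → $191,400.
Binding constraint: payment-to-income.

$78,900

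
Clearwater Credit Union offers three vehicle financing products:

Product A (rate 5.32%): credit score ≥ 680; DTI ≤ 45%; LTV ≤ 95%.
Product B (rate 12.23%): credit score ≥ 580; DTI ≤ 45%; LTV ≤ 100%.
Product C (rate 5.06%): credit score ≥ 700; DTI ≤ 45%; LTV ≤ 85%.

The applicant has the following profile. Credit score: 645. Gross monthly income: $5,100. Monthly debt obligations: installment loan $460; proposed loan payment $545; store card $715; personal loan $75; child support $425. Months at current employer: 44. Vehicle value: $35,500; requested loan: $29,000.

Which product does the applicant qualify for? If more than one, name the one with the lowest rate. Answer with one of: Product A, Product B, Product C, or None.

Product B

Total debts = (460 + 545 + 715 + 75 + 425) = 2,220; DTI = 2,220/5,100 = 43.5%.
LTV = 29,000/35,500 = 81.7%.
Product A: score 645 < 680; DTI 43.5% ≤ 45%; LTV 81.7% ≤ 95% → does not qualify.
Product B: score 645 ≥ 580; DTI 43.5% ≤ 45%; LTV 81.7% ≤ 100% → qualifies.
Product C: score 645 < 700; DTI 43.5% ≤ 45%; LTV 81.7% ≤ 85% → does not qualify.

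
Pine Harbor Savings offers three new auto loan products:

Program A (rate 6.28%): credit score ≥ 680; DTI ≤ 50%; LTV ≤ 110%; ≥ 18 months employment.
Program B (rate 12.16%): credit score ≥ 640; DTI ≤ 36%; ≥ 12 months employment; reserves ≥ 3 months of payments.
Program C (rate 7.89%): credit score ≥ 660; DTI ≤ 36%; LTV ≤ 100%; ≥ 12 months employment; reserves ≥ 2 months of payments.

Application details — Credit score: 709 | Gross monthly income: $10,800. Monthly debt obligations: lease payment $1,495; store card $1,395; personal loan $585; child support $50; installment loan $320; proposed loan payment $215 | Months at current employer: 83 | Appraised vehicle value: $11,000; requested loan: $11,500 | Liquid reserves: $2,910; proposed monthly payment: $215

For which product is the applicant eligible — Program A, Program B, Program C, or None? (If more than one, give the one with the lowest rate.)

Total debts = (1,495 + 1,395 + 585 + 50 + 320 + 215) = 4,060; DTI = 4,060/10,800 = 37.6%.
LTV = 11,500/11,000 = 104.5%.
Reserves = 2,910/215 = 13.5 months.
Program A: score 709 ≥ 680; DTI 37.6% ≤ 50%; LTV 104.5% ≤ 110%; employment 83 ≥ 18 mo → qualifies.
Program B: score 709 ≥ 640; DTI 37.6% > 36%; employment 83 ≥ 12 mo; reserves 13.5 ≥ 3 mo → does not qualify.
Program C: score 709 ≥ 660; DTI 37.6% > 36%; LTV 104.5% > 100%; employment 83 ≥ 12 mo; reserves 13.5 ≥ 2 mo → does not qualify.

Program A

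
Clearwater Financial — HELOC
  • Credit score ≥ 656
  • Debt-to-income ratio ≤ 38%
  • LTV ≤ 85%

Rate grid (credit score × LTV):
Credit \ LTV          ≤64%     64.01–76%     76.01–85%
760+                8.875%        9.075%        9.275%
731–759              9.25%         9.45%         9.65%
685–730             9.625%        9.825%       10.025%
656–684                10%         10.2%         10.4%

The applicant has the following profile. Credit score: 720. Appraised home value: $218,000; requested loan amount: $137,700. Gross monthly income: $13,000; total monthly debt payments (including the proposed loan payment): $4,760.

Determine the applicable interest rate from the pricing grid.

9.625%

Credit score 720 ≥ 656; DTI = 4,760/13,000 = 36.6% ≤ 38%
Loan-to-value = 137,700/218,000 = 63.2% — pass (85% max)
Credit 720 → row 685–730; LTV 63.2% → column ≤64%. Grid cell → 9.625%.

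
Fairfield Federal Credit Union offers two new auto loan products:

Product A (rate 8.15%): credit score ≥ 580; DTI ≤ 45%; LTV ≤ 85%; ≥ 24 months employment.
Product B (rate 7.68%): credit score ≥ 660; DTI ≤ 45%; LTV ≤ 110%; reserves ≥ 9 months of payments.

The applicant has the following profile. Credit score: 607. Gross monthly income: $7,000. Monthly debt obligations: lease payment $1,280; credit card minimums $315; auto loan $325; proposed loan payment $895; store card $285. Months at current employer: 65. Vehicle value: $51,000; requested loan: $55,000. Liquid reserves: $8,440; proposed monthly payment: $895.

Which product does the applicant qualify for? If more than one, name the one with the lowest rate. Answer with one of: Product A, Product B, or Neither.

Neither

Total debts = (1,280 + 315 + 325 + 895 + 285) = 3,100; DTI = 3,100/7,000 = 44.3%.
LTV = 55,000/51,000 = 107.8%.
Reserves = 8,440/895 = 9.4 months.
Product A: score 607 ≥ 580; DTI 44.3% ≤ 45%; LTV 107.8% > 85%; employment 65 ≥ 24 mo → does not qualify.
Product B: score 607 < 660; DTI 44.3% ≤ 45%; LTV 107.8% ≤ 110%; reserves 9.4 ≥ 9 mo → does not qualify.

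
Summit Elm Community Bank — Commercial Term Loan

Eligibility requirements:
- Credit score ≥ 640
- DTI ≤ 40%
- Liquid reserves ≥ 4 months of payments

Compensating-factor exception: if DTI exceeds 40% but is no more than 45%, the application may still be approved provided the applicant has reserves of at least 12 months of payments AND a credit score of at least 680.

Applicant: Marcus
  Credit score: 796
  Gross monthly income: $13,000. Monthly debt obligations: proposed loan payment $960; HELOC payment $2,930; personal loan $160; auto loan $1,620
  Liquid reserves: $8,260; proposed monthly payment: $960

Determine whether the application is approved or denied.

Credit score 796 ≥ 640 (meets base)
Total debts = (960 + 2,930 + 160 + 1,620) = 5,670. DTI = 5,670/13,000 = 43.6% > 40% — standard DTI limit exceeded.
Reserves = 8,260/960 = 8.6 months ≥ 4
DTI 43.6% is within the 40%–45% exception band; checking compensating factors.
Reserves 8.6 < 12 months; credit score 796 ≥ 680.
Compensating-factor requirement not fully met.

Denied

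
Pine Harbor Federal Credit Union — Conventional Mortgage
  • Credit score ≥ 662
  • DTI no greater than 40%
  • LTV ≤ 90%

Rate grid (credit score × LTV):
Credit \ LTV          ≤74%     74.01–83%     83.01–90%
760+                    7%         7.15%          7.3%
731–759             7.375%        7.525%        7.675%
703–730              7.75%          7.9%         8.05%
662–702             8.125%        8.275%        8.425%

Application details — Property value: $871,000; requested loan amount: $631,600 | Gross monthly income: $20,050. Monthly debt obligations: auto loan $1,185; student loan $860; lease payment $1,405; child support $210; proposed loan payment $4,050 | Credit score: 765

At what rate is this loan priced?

7%

Credit score 765 ≥ 662; Total monthly debts = (1,185 + 860 + 1,405 + 210 + 4,050) = 7,710. Debt-to-income = 7,710/20,050 = 38.5% — meets 40% limit
LTV = 631,600/871,000 = 72.5% ≤ 90%
Credit 765 → row 760+; LTV 72.5% → column ≤74%. Grid cell → 7%.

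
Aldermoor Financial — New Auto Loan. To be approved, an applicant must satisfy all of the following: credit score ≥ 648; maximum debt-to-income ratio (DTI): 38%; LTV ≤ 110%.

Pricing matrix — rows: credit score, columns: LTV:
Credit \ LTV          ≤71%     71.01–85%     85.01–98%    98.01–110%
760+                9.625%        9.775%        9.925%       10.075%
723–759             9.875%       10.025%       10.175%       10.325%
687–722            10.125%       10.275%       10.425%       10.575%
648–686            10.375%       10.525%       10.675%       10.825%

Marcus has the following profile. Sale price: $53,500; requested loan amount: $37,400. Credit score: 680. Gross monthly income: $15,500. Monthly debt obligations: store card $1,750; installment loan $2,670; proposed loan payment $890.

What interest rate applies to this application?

10.375%

Credit score 680 ≥ 648; Total monthly debts = (1,750 + 2,670 + 890) = 5,310. DTI: 5,310 ÷ 15,500 = 34.3%, within the 38% cap
Loan-to-value = 37,400/53,500 = 69.9% — pass (110% max)
Credit 680 → row 648–686; LTV 69.9% → column ≤71%. Grid cell → 10.375%.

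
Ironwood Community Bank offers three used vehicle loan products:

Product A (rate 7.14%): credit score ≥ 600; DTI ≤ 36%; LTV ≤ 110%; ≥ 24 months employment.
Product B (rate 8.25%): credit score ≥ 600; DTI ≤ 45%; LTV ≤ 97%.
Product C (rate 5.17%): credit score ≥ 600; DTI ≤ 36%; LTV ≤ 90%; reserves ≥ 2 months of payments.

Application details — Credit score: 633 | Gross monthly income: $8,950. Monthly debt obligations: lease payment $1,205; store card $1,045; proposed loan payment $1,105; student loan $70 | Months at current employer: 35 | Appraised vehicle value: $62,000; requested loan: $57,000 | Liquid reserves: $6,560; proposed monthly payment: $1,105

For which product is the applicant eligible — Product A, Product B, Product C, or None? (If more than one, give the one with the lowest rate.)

Total debts = (1,205 + 1,045 + 1,105 + 70) = 3,425; DTI = 3,425/8,950 = 38.3%.
LTV = 57,000/62,000 = 91.9%.
Reserves = 6,560/1,105 = 5.9 months.
Product A: score 633 ≥ 600; DTI 38.3% > 36%; LTV 91.9% ≤ 110%; employment 35 ≥ 24 mo → does not qualify.
Product B: score 633 ≥ 600; DTI 38.3% ≤ 45%; LTV 91.9% ≤ 97% → qualifies.
Product C: score 633 ≥ 600; DTI 38.3% > 36%; LTV 91.9% > 90%; reserves 5.9 ≥ 2 mo → does not qualify.

Product B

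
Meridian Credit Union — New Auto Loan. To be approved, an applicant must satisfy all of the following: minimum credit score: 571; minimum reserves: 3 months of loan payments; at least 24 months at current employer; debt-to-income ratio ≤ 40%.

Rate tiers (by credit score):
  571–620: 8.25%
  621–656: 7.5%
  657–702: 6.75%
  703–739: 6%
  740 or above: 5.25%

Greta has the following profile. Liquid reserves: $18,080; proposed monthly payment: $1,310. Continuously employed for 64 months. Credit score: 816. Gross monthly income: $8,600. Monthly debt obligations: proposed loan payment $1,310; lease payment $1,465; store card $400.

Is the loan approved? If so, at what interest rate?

Credit score 816 ≥ 571 (meets minimum)
Total monthly debts = (1,310 + 1,465 + 400) = 3,175. DTI = 3,175/8,600 = 36.9% ≤ 40%
Employment 64 ≥ 24 months
Liquid reserves cover 18,080/1,310 = 13.8 months — ≥ 3 required
All requirements met. Score 816 falls in the 740 or above tier → 5.25%.

Approved at 5.25%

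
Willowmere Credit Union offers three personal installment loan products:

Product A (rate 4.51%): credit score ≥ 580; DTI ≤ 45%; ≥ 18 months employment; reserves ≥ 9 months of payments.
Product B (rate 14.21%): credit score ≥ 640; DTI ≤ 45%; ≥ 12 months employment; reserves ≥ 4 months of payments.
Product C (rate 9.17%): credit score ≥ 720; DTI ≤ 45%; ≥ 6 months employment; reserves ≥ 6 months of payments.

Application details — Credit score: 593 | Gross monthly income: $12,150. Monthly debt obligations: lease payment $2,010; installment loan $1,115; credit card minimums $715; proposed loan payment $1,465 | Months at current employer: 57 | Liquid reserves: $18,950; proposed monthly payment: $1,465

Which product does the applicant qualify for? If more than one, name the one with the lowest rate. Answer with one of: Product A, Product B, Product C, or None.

Total debts = (2,010 + 1,115 + 715 + 1,465) = 5,305; DTI = 5,305/12,150 = 43.7%.
Reserves = 18,950/1,465 = 12.9 months.
Product A: score 593 ≥ 580; DTI 43.7% ≤ 45%; employment 57 ≥ 18 mo; reserves 12.9 ≥ 9 mo → qualifies.
Product B: score 593 < 640; DTI 43.7% ≤ 45%; employment 57 ≥ 12 mo; reserves 12.9 ≥ 4 mo → does not qualify.
Product C: score 593 < 720; DTI 43.7% ≤ 45%; employment 57 ≥ 6 mo; reserves 12.9 ≥ 6 mo → does not qualify.

Product A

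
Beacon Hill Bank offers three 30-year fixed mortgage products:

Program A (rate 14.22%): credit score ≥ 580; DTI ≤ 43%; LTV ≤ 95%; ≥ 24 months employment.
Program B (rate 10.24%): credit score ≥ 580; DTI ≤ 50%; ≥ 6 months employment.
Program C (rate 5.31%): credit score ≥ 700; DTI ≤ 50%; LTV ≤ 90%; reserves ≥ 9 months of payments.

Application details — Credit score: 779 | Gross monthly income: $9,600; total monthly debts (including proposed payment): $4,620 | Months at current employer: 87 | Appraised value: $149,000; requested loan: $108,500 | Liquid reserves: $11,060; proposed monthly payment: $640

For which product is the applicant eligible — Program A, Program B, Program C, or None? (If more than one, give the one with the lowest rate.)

Program C

DTI = 4,620/9,600 = 48.1%.
LTV = 108,500/149,000 = 72.8%.
Reserves = 11,060/640 = 17.3 months.
Program A: score 779 ≥ 580; DTI 48.1% > 43%; LTV 72.8% ≤ 95%; employment 87 ≥ 24 mo → does not qualify.
Program B: score 779 ≥ 580; DTI 48.1% ≤ 50%; employment 87 ≥ 6 mo → qualifies.
Program C: score 779 ≥ 700; DTI 48.1% ≤ 50%; LTV 72.8% ≤ 90%; reserves 17.3 ≥ 9 mo → qualifies.
Qualifying: Program B, Program C. Lowest rate is 5.31% → Program C.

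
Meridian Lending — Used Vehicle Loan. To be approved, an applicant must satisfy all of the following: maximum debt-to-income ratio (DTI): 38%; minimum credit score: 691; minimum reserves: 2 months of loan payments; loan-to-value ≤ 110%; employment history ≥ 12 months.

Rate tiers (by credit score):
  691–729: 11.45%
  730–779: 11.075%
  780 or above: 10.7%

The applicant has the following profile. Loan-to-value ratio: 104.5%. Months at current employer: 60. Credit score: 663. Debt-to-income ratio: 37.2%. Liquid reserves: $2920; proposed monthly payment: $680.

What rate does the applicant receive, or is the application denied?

Denied

Credit score 663 < 691 (below minimum)
Reserves = 2,920/680 = 4.3 months ≥ 2
Employment 60 ≥ 12 months
DTI 37.2% is within the 38% limit
LTV 104.5% — within 110%
Not all requirements met → denied.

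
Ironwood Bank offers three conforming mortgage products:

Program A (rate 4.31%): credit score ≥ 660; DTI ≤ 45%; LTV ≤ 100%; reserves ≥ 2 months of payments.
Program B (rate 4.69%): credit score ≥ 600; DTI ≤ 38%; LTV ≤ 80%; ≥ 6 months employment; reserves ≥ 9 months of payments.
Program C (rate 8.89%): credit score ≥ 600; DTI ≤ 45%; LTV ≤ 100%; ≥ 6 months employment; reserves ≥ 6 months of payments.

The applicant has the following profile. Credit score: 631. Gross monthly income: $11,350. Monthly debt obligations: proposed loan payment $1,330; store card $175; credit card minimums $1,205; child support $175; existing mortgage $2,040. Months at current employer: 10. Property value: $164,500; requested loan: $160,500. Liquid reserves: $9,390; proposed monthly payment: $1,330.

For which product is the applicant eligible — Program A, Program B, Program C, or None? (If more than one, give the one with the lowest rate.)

Total debts = (1,330 + 175 + 1,205 + 175 + 2,040) = 4,925; DTI = 4,925/11,350 = 43.4%.
LTV = 160,500/164,500 = 97.6%.
Reserves = 9,390/1,330 = 7.1 months.
Program A: score 631 < 660; DTI 43.4% ≤ 45%; LTV 97.6% ≤ 100%; reserves 7.1 ≥ 2 mo → does not qualify.
Program B: score 631 ≥ 600; DTI 43.4% > 38%; LTV 97.6% > 80%; employment 10 ≥ 6 mo; reserves 7.1 < 9 mo → does not qualify.
Program C: score 631 ≥ 600; DTI 43.4% ≤ 45%; LTV 97.6% ≤ 100%; employment 10 ≥ 6 mo; reserves 7.1 ≥ 6 mo → qualifies.

Program C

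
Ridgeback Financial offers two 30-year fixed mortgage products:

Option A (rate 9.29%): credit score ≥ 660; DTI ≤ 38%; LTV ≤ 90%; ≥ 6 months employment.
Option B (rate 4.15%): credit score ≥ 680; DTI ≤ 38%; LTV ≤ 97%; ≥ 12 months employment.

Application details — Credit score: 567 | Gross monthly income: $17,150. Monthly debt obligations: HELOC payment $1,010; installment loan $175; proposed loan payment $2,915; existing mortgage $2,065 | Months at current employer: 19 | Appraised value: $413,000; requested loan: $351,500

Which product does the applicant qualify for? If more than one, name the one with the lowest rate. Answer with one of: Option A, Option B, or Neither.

Total debts = (1,010 + 175 + 2,915 + 2,065) = 6,165; DTI = 6,165/17,150 = 35.9%.
LTV = 351,500/413,000 = 85.1%.
Option A: score 567 < 660; DTI 35.9% ≤ 38%; LTV 85.1% ≤ 90%; employment 19 ≥ 6 mo → does not qualify.
Option B: score 567 < 680; DTI 35.9% ≤ 38%; LTV 85.1% ≤ 97%; employment 19 ≥ 12 mo → does not qualify.

Neither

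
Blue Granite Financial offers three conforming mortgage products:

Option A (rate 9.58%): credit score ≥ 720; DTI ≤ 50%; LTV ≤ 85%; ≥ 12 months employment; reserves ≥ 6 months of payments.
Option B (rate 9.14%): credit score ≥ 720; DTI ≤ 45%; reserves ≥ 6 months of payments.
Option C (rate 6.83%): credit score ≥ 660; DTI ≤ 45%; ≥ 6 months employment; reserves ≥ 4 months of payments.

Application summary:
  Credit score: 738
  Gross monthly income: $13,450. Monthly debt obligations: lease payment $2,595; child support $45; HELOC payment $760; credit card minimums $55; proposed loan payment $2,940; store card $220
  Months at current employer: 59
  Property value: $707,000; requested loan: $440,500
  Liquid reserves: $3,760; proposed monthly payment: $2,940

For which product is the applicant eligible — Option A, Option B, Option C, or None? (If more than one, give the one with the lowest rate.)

None

Total debts = (2,595 + 45 + 760 + 55 + 2,940 + 220) = 6,615; DTI = 6,615/13,450 = 49.2%.
LTV = 440,500/707,000 = 62.3%.
Reserves = 3,760/2,940 = 1.3 months.
Option A: score 738 ≥ 720; DTI 49.2% ≤ 50%; LTV 62.3% ≤ 85%; employment 59 ≥ 12 mo; reserves 1.3 < 6 mo → does not qualify.
Option B: score 738 ≥ 720; DTI 49.2% > 45%; reserves 1.3 < 6 mo → does not qualify.
Option C: score 738 ≥ 660; DTI 49.2% > 45%; employment 59 ≥ 6 mo; reserves 1.3 < 4 mo → does not qualify.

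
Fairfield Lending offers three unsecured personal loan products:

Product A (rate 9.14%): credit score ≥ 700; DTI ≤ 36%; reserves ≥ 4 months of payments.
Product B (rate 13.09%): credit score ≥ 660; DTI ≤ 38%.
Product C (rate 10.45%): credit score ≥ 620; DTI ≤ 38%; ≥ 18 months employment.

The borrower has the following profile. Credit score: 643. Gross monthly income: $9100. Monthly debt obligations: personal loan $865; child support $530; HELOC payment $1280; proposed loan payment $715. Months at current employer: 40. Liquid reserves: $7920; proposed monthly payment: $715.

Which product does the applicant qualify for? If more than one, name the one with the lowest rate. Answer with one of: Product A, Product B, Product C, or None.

Product C

Total debts = (865 + 530 + 1,280 + 715) = 3,390; DTI = 3,390/9,100 = 37.3%.
Reserves = 7,920/715 = 11.1 months.
Product A: score 643 < 700; DTI 37.3% > 36%; reserves 11.1 ≥ 4 mo → does not qualify.
Product B: score 643 < 660; DTI 37.3% ≤ 38% → does not qualify.
Product C: score 643 ≥ 620; DTI 37.3% ≤ 38%; employment 40 ≥ 18 mo → qualifies.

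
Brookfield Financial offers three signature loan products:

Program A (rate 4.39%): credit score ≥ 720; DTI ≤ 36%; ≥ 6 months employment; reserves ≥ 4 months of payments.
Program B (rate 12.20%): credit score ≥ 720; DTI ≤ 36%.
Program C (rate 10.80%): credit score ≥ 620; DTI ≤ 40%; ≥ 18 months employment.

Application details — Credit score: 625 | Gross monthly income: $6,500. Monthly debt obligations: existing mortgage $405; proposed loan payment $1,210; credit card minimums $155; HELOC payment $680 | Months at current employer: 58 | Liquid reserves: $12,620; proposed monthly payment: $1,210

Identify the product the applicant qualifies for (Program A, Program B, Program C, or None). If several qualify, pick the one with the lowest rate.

Program C

Total debts = (405 + 1,210 + 155 + 680) = 2,450; DTI = 2,450/6,500 = 37.7%.
Reserves = 12,620/1,210 = 10.4 months.
Program A: score 625 < 720; DTI 37.7% > 36%; employment 58 ≥ 6 mo; reserves 10.4 ≥ 4 mo → does not qualify.
Program B: score 625 < 720; DTI 37.7% > 36% → does not qualify.
Program C: score 625 ≥ 620; DTI 37.7% ≤ 40%; employment 58 ≥ 18 mo → qualifies.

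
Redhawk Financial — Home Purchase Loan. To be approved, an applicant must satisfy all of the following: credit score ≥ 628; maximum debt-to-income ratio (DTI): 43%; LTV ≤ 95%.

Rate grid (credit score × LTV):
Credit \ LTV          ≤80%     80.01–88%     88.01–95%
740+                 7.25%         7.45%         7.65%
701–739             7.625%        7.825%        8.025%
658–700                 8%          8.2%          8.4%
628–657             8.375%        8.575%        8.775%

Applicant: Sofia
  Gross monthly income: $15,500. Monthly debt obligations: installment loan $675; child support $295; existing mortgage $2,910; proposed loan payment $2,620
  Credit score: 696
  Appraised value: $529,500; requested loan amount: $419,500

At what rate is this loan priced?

8%

Credit score 696 ≥ 628; Total monthly debts = (675 + 295 + 2,910 + 2,620) = 6,500. DTI = 6,500/15,500 = 41.9% ≤ 43%
Loan-to-value = 419,500/529,500 = 79.2% — pass (95% max)
Credit 696 → row 658–700; LTV 79.2% → column ≤80%. Grid cell → 8%.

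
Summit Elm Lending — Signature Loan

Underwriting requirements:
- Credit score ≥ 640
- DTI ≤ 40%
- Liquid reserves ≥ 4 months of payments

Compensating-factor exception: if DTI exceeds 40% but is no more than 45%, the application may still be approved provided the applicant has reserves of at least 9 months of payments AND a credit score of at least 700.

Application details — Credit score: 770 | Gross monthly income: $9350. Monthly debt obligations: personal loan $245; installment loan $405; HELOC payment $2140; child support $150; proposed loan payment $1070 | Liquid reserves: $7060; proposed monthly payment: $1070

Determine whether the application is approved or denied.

Credit score 770 ≥ 640 (meets base)
Total debts = (245 + 405 + 2,140 + 150 + 1,070) = 4,010. DTI = 4,010/9,350 = 42.9% > 40% — standard DTI limit exceeded.
Liquid reserves cover 7,060/1,070 = 6.6 months — ≥ 4 required
42.9% falls in the override range (40%–45%), so the compensating-factor test applies.
Reserves 6.6 < 9 months; credit score 770 ≥ 700.
Compensating-factor requirement not fully met.

Denied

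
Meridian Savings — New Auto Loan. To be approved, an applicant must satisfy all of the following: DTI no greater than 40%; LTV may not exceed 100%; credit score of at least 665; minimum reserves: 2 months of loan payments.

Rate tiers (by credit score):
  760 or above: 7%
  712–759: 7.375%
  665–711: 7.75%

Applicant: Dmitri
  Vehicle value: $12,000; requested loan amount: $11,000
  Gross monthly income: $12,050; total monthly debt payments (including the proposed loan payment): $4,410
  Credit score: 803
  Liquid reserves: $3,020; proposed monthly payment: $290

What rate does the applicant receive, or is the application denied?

Approved at 7%

Credit score 803 ≥ 665 (meets minimum)
DTI = 4,410/12,050 = 36.6% ≤ 40%
Reserves = 3,020/290 = 10.4 months ≥ 2
Loan-to-value = 11,000/12,000 = 91.7% — pass (100% max)
All requirements met. Score 803 falls in the 760 or above tier → 7%.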